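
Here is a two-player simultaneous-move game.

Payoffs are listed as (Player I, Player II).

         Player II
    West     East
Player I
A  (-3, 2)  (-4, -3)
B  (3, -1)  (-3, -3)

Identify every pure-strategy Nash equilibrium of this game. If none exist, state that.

The unique pure-strategy Nash equilibrium is (B, West).

Check each profile: it is a Nash equilibrium iff no player can strictly gain by switching unilaterally.
(A, West): Player I can switch to B (-3 → 3). Not NE.
(A, East): Player I can switch to B (-4 → -3). Not NE.
(B, West): Player I gets 3, best alternative -3; Player II gets -1, best alternative -3. No profitable deviation — NE.
(B, East): Player II can switch to West (-3 → -1). Not NE.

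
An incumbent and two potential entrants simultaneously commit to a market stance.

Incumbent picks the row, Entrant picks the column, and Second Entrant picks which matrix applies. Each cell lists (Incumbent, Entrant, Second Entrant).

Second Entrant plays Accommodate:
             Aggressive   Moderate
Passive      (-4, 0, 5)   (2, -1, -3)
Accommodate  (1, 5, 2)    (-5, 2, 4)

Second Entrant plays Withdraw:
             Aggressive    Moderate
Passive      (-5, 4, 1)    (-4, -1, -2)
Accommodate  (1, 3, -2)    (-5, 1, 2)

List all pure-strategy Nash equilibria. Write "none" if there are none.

(Passive, Aggressive, Accommodate): Incumbent can switch to Accommodate (-4 → 1). Not NE.
(Passive, Aggressive, Withdraw): Incumbent can switch to Accommodate (-5 → 1). Not NE.
(Passive, Moderate, Accommodate): Entrant can switch to Aggressive (-1 → 0). Not NE.
(Passive, Moderate, Withdraw): Entrant can switch to Aggressive (-1 → 4). Not NE.
(Accommodate, Aggressive, Accommodate): Incumbent gets 1, best alternative -4; Entrant gets 5, best alternative 2; Second Entrant gets 2, best alternative -2. No profitable deviation — NE.
(Accommodate, Aggressive, Withdraw): Second Entrant can switch to Accommodate (-2 → 2). Not NE.
(Accommodate, Moderate, Accommodate): Incumbent can switch to Passive (-5 → 2). Not NE.
(The remaining 1 profile has a profitable deviation by the same check.)

The unique pure-strategy Nash equilibrium is (Accommodate, Aggressive, Accommodate).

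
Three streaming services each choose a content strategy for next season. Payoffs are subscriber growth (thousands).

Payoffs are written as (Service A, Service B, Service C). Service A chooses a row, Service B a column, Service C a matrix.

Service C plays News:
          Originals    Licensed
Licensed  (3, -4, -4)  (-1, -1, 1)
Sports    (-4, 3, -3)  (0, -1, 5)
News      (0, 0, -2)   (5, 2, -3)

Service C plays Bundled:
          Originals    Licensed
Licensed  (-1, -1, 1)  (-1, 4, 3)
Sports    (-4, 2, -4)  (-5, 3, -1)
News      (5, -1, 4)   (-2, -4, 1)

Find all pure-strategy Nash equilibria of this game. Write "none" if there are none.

The pure Nash equilibria are (Licensed, Licensed, Bundled) and (News, Originals, Bundled).

Service A against (Originals, News): payoffs 3, -4, 0 → best response Licensed.
Service A against (Originals, Bundled): payoffs -1, -4, 5 → best response News.
Service A against (Licensed, News): payoffs -1, 0, 5 → best response News.
Service A against (Licensed, Bundled): payoffs -1, -5, -2 → best response Licensed.
Service B against (Licensed, News): payoffs -4, -1 → best response Licensed.
Service B against (Licensed, Bundled): payoffs -1, 4 → best response Licensed.
Service B against (Sports, News): payoffs 3, -1 → best response Originals.
Service B against (Sports, Bundled): payoffs 2, 3 → best response Licensed.
Service B against (News, News): payoffs 0, 2 → best response Licensed.
Service B against (News, Bundled): payoffs -1, -4 → best response Originals.
Service C against (Licensed, Originals): payoffs -4, 1 → best response Bundled.
Service C against (Licensed, Licensed): payoffs 1, 3 → best response Bundled.
Service C against (Sports, Originals): payoffs -3, -4 → best response News.
Service C against (Sports, Licensed): payoffs 5, -1 → best response News.
Service C against (News, Originals): payoffs -2, 4 → best response Bundled.
Service C against (News, Licensed): payoffs -3, 1 → best response Bundled.
Mutual best responses: (Licensed, Licensed, Bundled); (News, Originals, Bundled).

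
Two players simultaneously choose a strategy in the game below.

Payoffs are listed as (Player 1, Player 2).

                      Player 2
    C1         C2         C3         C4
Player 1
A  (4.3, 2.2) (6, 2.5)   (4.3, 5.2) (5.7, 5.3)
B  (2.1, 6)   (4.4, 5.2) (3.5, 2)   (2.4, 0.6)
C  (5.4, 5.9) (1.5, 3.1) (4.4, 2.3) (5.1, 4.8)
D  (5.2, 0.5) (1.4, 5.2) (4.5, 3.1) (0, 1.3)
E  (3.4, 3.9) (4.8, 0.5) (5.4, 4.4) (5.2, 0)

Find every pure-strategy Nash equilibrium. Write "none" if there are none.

Check each profile: it is a Nash equilibrium iff no player can strictly gain by switching unilaterally.
(A, C1): Player 1 can switch to C (4.3 → 5.4). Not NE.
(A, C2): Player 2 can switch to C3 (2.5 → 5.2). Not NE.
(A, C3): Player 1 can switch to C (4.3 → 4.4). Not NE.
(A, C4): Player 1 gets 5.7, best alternative 5.2; Player 2 gets 5.3, best alternative 5.2. No profitable deviation — NE.
(B, C1): Player 1 can switch to A (2.1 → 4.3). Not NE.
(B, C2): Player 1 can switch to A (4.4 → 6). Not NE.
(B, C3): Player 1 can switch to A (3.5 → 4.3). Not NE.
(B, C4): Player 1 can switch to A (2.4 → 5.7). Not NE.
(C, C1): Player 1 gets 5.4, best alternative 5.2; Player 2 gets 5.9, best alternative 4.8. No profitable deviation — NE.
(C, C2): Player 1 can switch to A (1.5 → 6). Not NE.
(C, C3): Player 1 can switch to D (4.4 → 4.5). Not NE.
(C, C4): Player 1 can switch to A (5.1 → 5.7). Not NE.
(D, C1): Player 1 can switch to C (5.2 → 5.4). Not NE.
(D, C2): Player 1 can switch to A (1.4 → 6). Not NE.
(E, C3): Player 1 gets 5.4, best alternative 4.5; Player 2 gets 4.4, best alternative 3.9. No profitable deviation — NE.
(The remaining 5 profiles each have a profitable deviation by the same check.)

The pure Nash equilibria are (A, C4) and (C, C1) and (E, C3).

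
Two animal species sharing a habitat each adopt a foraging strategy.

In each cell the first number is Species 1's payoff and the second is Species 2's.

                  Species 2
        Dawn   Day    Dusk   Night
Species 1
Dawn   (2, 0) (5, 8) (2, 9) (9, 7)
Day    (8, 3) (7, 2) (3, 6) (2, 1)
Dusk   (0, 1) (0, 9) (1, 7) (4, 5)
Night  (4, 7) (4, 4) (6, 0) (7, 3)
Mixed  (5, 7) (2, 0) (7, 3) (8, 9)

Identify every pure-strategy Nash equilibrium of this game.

(Dawn, Dawn): Species 1 can switch to Day (2 → 8). Not NE.
(Dawn, Day): Species 1 can switch to Day (5 → 7). Not NE.
(Dawn, Dusk): Species 1 can switch to Day (2 → 3). Not NE.
(Dawn, Night): Species 2 can switch to Day (7 → 8). Not NE.
(Day, Dawn): Species 2 can switch to Dusk (3 → 6). Not NE.
(Day, Day): Species 2 can switch to Dawn (2 → 3). Not NE.
(Day, Dusk): Species 1 can switch to Night (3 → 6). Not NE.
(Day, Night): Species 1 can switch to Dawn (2 → 9). Not NE.
(The remaining 12 profiles each have a profitable deviation by the same check.)

none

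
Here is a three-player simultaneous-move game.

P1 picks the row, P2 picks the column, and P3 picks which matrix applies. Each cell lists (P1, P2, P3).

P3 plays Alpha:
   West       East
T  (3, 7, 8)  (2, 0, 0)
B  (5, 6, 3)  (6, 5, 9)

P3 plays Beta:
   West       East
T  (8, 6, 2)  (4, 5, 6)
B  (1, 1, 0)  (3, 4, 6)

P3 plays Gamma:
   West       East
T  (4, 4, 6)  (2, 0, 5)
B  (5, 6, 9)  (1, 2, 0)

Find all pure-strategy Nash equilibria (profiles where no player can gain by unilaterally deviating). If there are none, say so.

Pure NE: (B, West, Gamma)

P1 against (West, Alpha): payoffs 3, 5 → best response B.
P1 against (West, Beta): payoffs 8, 1 → best response T.
P1 against (West, Gamma): payoffs 4, 5 → best response B.
P1 against (East, Alpha): payoffs 2, 6 → best response B.
P1 against (East, Beta): payoffs 4, 3 → best response T.
P1 against (East, Gamma): payoffs 2, 1 → best response T.
P2 against (T, Alpha): payoffs 7, 0 → best response West.
P2 against (T, Beta): payoffs 6, 5 → best response West.
P2 against (T, Gamma): payoffs 4, 0 → best response West.
P2 against (B, Alpha): payoffs 6, 5 → best response West.
P2 against (B, Beta): payoffs 1, 4 → best response East.
P2 against (B, Gamma): payoffs 6, 2 → best response West.
P3 against (T, West): payoffs 8, 2, 6 → best response Alpha.
P3 against (T, East): payoffs 0, 6, 5 → best response Beta.
P3 against (B, West): payoffs 3, 0, 9 → best response Gamma.
P3 against (B, East): payoffs 9, 6, 0 → best response Alpha.
Mutual best responses: (B, West, Gamma).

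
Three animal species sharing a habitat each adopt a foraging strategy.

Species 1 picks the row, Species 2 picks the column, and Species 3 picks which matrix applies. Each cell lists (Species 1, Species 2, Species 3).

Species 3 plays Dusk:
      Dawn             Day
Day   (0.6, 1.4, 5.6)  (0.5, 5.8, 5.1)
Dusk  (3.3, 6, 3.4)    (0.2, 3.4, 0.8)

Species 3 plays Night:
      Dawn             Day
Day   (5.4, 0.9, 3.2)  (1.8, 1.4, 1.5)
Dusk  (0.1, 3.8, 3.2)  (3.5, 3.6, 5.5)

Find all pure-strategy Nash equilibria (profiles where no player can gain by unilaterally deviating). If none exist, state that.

The pure Nash equilibria are (Day, Day, Dusk) and (Dusk, Dawn, Dusk).

Check each profile: it is a Nash equilibrium iff no player can strictly gain by switching unilaterally.
(Day, Dawn, Dusk): Species 1 can switch to Dusk (0.6 → 3.3). Not NE.
(Day, Dawn, Night): Species 2 can switch to Day (0.9 → 1.4). Not NE.
(Day, Day, Dusk): Species 1 gets 0.5, best alternative 0.2; Species 2 gets 5.8, best alternative 1.4; Species 3 gets 5.1, best alternative 1.5. No profitable deviation — NE.
(Day, Day, Night): Species 1 can switch to Dusk (1.8 → 3.5). Not NE.
(Dusk, Dawn, Dusk): Species 1 gets 3.3, best alternative 0.6; Species 2 gets 6, best alternative 3.4; Species 3 gets 3.4, best alternative 3.2. No profitable deviation — NE.
(Dusk, Dawn, Night): Species 1 can switch to Day (0.1 → 5.4). Not NE.
(Dusk, Day, Dusk): Species 1 can switch to Day (0.2 → 0.5). Not NE.
(Dusk, Day, Night): Species 2 can switch to Dawn (3.6 → 3.8). Not NE.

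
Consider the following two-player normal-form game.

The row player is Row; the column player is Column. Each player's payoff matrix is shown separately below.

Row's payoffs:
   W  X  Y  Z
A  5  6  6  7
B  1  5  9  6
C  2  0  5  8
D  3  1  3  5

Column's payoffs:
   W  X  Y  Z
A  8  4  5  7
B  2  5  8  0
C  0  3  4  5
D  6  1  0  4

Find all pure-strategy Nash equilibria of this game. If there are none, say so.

(A, W): Row gets 5, best alternative 3; Column gets 8, best alternative 7. No profitable deviation — NE.
(A, X): Column can switch to W (4 → 8). Not NE.
(A, Y): Row can switch to B (6 → 9). Not NE.
(A, Z): Row can switch to C (7 → 8). Not NE.
(B, W): Row can switch to A (1 → 5). Not NE.
(B, X): Row can switch to A (5 → 6). Not NE.
(B, Y): Row gets 9, best alternative 6; Column gets 8, best alternative 5. No profitable deviation — NE.
(B, Z): Row can switch to A (6 → 7). Not NE.
(C, W): Row can switch to A (2 → 5). Not NE.
(C, X): Row can switch to A (0 → 6). Not NE.
(C, Y): Row can switch to A (5 → 6). Not NE.
(C, Z): Row gets 8, best alternative 7; Column gets 5, best alternative 4. No profitable deviation — NE.
(D, W): Row can switch to A (3 → 5). Not NE.
(The remaining 3 profiles each have a profitable deviation by the same check.)

(A, W); (B, Y); (C, Z)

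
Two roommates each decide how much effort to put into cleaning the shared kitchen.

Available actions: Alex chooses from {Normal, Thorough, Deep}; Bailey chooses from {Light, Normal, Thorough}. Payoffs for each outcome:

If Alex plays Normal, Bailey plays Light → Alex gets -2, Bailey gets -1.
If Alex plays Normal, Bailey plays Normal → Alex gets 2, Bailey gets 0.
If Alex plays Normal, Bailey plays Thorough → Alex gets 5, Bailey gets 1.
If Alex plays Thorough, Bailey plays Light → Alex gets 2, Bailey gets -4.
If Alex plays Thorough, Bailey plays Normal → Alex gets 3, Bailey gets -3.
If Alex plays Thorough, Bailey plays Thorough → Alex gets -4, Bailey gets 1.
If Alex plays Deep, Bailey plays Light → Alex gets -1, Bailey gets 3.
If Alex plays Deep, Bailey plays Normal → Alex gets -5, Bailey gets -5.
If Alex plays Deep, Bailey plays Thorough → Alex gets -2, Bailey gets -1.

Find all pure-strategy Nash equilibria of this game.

Pure NE: (Normal, Thorough)

Alex against Light: payoffs -2, 2, -1 → best response Thorough.
Alex against Normal: payoffs 2, 3, -5 → best response Thorough.
Alex against Thorough: payoffs 5, -4, -2 → best response Normal.
Bailey against Normal: payoffs -1, 0, 1 → best response Thorough.
Bailey against Thorough: payoffs -4, -3, 1 → best response Thorough.
Bailey against Deep: payoffs 3, -5, -1 → best response Light.
Mutual best responses: (Normal, Thorough).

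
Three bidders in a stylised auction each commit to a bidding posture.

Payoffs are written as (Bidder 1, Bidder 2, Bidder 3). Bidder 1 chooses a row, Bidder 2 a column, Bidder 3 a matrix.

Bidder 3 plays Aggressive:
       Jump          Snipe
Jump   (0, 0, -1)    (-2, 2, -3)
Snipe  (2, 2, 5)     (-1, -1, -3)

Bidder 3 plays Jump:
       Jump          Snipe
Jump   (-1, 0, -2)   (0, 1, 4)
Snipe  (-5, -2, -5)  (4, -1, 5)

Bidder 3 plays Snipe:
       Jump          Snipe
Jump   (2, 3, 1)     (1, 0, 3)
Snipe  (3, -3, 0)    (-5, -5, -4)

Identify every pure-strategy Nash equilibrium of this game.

(Jump, Jump, Aggressive): Bidder 1 can switch to Snipe (0 → 2). Not NE.
(Jump, Jump, Jump): Bidder 2 can switch to Snipe (0 → 1). Not NE.
(Jump, Jump, Snipe): Bidder 1 can switch to Snipe (2 → 3). Not NE.
(Jump, Snipe, Aggressive): Bidder 1 can switch to Snipe (-2 → -1). Not NE.
(Jump, Snipe, Jump): Bidder 1 can switch to Snipe (0 → 4). Not NE.
(Jump, Snipe, Snipe): Bidder 2 can switch to Jump (0 → 3). Not NE.
(Snipe, Jump, Aggressive): Bidder 1 gets 2, best alternative 0; Bidder 2 gets 2, best alternative -1; Bidder 3 gets 5, best alternative 0. No profitable deviation — NE.
(Snipe, Jump, Jump): Bidder 1 can switch to Jump (-5 → -1). Not NE.
(Snipe, Jump, Snipe): Bidder 3 can switch to Aggressive (0 → 5). Not NE.
(Snipe, Snipe, Jump): Bidder 1 gets 4, best alternative 0; Bidder 2 gets -1, best alternative -2; Bidder 3 gets 5, best alternative -3. No profitable deviation — NE.
(The remaining 2 profiles each have a profitable deviation by the same check.)

The pure Nash equilibria are (Snipe, Jump, Aggressive); (Snipe, Snipe, Jump).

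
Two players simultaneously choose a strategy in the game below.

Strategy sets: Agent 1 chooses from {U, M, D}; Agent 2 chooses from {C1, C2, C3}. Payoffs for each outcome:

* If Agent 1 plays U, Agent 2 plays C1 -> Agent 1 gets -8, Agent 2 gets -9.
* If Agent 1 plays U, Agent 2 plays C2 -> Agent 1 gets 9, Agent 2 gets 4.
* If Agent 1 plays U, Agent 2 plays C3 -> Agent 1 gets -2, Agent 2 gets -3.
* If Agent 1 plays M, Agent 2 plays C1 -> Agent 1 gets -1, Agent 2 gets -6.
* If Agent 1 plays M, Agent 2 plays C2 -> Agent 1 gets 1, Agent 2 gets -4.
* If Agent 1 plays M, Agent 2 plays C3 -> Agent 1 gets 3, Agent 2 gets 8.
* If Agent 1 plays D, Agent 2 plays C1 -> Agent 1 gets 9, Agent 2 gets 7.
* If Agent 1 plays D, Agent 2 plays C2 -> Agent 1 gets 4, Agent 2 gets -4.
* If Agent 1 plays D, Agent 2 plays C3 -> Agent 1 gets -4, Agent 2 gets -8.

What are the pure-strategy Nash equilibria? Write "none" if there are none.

Check each profile: it is a Nash equilibrium iff no player can strictly gain by switching unilaterally.
(U, C1): Agent 1 can switch to M (-8 → -1). Not NE.
(U, C2): Agent 1 gets 9, best alternative 4; Agent 2 gets 4, best alternative -3. No profitable deviation — NE.
(U, C3): Agent 1 can switch to M (-2 → 3). Not NE.
(M, C1): Agent 1 can switch to D (-1 → 9). Not NE.
(M, C2): Agent 1 can switch to U (1 → 9). Not NE.
(M, C3): Agent 1 gets 3, best alternative -2; Agent 2 gets 8, best alternative -4. No profitable deviation — NE.
(D, C1): Agent 1 gets 9, best alternative -1; Agent 2 gets 7, best alternative -4. No profitable deviation — NE.
(D, C2): Agent 1 can switch to U (4 → 9). Not NE.
(D, C3): Agent 1 can switch to U (-4 → -2). Not NE.

The pure Nash equilibria are (U, C2); (M, C3); (D, C1).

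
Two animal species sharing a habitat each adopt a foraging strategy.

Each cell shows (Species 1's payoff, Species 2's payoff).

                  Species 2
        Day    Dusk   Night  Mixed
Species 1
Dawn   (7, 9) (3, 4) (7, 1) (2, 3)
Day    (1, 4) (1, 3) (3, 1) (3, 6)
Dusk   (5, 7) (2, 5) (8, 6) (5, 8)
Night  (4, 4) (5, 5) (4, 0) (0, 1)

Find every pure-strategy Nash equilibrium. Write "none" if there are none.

The pure Nash equilibria are (Dawn, Day), (Dusk, Mixed), (Night, Dusk).

(Dawn, Day): Species 1 gets 7, best alternative 5; Species 2 gets 9, best alternative 4. No profitable deviation — NE.
(Dawn, Dusk): Species 1 can switch to Night (3 → 5). Not NE.
(Dawn, Night): Species 1 can switch to Dusk (7 → 8). Not NE.
(Dawn, Mixed): Species 1 can switch to Day (2 → 3). Not NE.
(Day, Day): Species 1 can switch to Dawn (1 → 7). Not NE.
(Day, Dusk): Species 1 can switch to Dawn (1 → 3). Not NE.
(Day, Night): Species 1 can switch to Dawn (3 → 7). Not NE.
(Day, Mixed): Species 1 can switch to Dusk (3 → 5). Not NE.
(Dusk, Day): Species 1 can switch to Dawn (5 → 7). Not NE.
(Dusk, Dusk): Species 1 can switch to Dawn (2 → 3). Not NE.
(Dusk, Night): Species 2 can switch to Day (6 → 7). Not NE.
(Dusk, Mixed): Species 1 gets 5, best alternative 3; Species 2 gets 8, best alternative 7. No profitable deviation — NE.
(Night, Dusk): Species 1 gets 5, best alternative 3; Species 2 gets 5, best alternative 4. No profitable deviation — NE.
(The remaining 3 profiles each have a profitable deviation by the same check.)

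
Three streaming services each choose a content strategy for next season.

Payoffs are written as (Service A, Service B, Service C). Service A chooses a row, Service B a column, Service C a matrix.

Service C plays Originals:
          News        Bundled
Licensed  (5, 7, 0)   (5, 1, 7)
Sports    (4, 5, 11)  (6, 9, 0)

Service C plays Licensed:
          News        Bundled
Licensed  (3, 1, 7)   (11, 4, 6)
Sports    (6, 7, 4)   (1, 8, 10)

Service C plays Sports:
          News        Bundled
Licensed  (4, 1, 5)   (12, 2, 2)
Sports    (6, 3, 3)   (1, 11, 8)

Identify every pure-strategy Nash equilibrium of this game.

No pure-strategy Nash equilibrium.

Service A against (News, Originals): payoffs 5, 4 → best response Licensed.
Service A against (News, Licensed): payoffs 3, 6 → best response Sports.
Service A against (News, Sports): payoffs 4, 6 → best response Sports.
Service A against (Bundled, Originals): payoffs 5, 6 → best response Sports.
Service A against (Bundled, Licensed): payoffs 11, 1 → best response Licensed.
Service A against (Bundled, Sports): payoffs 12, 1 → best response Licensed.
Service B against (Licensed, Originals): payoffs 7, 1 → best response News.
Service B against (Licensed, Licensed): payoffs 1, 4 → best response Bundled.
Service B against (Licensed, Sports): payoffs 1, 2 → best response Bundled.
Service B against (Sports, Originals): payoffs 5, 9 → best response Bundled.
Service B against (Sports, Licensed): payoffs 7, 8 → best response Bundled.
Service B against (Sports, Sports): payoffs 3, 11 → best response Bundled.
Service C against (Licensed, News): payoffs 0, 7, 5 → best response Licensed.
Service C against (Licensed, Bundled): payoffs 7, 6, 2 → best response Originals.
Service C against (Sports, News): payoffs 11, 4, 3 → best response Originals.
Service C against (Sports, Bundled): payoffs 0, 10, 8 → best response Licensed.
No profile is a mutual best response for all players.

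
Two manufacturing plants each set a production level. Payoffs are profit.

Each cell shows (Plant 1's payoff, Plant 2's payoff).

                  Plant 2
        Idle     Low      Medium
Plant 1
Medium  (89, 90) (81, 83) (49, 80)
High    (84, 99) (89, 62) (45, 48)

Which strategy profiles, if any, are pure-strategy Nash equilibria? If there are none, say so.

For each player, find the best response to each opponent profile; mutual best responses are the pure NE.
Plant 1 against Idle: payoffs 89, 84 → best response Medium.
Plant 1 against Low: payoffs 81, 89 → best response High.
Plant 1 against Medium: payoffs 49, 45 → best response Medium.
Plant 2 against Medium: payoffs 90, 83, 80 → best response Idle.
Plant 2 against High: payoffs 99, 62, 48 → best response Idle.
Mutual best responses: (Medium, Idle).

The unique pure-strategy Nash equilibrium is (Medium, Idle).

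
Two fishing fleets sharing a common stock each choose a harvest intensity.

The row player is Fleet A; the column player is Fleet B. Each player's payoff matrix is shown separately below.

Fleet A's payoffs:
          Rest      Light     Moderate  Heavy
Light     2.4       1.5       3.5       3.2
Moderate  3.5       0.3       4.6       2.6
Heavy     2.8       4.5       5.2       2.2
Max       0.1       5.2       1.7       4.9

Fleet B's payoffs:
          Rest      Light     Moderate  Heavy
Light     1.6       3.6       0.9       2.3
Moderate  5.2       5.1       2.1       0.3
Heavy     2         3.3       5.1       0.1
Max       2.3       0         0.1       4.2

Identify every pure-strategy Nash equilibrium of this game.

(Light, Rest): Fleet A can switch to Moderate (2.4 → 3.5). Not NE.
(Light, Light): Fleet A can switch to Heavy (1.5 → 4.5). Not NE.
(Light, Moderate): Fleet A can switch to Moderate (3.5 → 4.6). Not NE.
(Light, Heavy): Fleet A can switch to Max (3.2 → 4.9). Not NE.
(Moderate, Rest): Fleet A gets 3.5, best alternative 2.8; Fleet B gets 5.2, best alternative 5.1. No profitable deviation — NE.
(Moderate, Light): Fleet A can switch to Light (0.3 → 1.5). Not NE.
(Moderate, Moderate): Fleet A can switch to Heavy (4.6 → 5.2). Not NE.
(Heavy, Moderate): Fleet A gets 5.2, best alternative 4.6; Fleet B gets 5.1, best alternative 3.3. No profitable deviation — NE.
(Max, Heavy): Fleet A gets 4.9, best alternative 3.2; Fleet B gets 4.2, best alternative 2.3. No profitable deviation — NE.
(The remaining 7 profiles each have a profitable deviation by the same check.)

The pure Nash equilibria are (Moderate, Rest); (Heavy, Moderate); (Max, Heavy).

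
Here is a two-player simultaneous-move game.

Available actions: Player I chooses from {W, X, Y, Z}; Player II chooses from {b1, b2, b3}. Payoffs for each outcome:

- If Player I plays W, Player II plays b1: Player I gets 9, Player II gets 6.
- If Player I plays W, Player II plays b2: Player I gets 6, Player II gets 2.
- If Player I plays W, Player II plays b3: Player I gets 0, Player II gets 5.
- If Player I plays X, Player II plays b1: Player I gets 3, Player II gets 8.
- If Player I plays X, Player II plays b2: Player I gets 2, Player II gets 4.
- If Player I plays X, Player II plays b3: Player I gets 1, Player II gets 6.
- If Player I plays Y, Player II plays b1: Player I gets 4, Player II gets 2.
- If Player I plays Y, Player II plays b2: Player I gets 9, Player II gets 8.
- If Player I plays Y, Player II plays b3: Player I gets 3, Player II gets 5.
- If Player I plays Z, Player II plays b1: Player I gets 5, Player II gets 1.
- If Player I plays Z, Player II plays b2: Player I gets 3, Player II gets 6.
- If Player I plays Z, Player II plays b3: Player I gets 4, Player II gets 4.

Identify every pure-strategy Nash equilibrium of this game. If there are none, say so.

Player I against b1: payoffs 9, 3, 4, 5 → best response W.
Player I against b2: payoffs 6, 2, 9, 3 → best response Y.
Player I against b3: payoffs 0, 1, 3, 4 → best response Z.
Player II against W: payoffs 6, 2, 5 → best response b1.
Player II against X: payoffs 8, 4, 6 → best response b1.
Player II against Y: payoffs 2, 8, 5 → best response b2.
Player II against Z: payoffs 1, 6, 4 → best response b2.
Mutual best responses: (W, b1); (Y, b2).

The pure Nash equilibria are (W, b1) and (Y, b2).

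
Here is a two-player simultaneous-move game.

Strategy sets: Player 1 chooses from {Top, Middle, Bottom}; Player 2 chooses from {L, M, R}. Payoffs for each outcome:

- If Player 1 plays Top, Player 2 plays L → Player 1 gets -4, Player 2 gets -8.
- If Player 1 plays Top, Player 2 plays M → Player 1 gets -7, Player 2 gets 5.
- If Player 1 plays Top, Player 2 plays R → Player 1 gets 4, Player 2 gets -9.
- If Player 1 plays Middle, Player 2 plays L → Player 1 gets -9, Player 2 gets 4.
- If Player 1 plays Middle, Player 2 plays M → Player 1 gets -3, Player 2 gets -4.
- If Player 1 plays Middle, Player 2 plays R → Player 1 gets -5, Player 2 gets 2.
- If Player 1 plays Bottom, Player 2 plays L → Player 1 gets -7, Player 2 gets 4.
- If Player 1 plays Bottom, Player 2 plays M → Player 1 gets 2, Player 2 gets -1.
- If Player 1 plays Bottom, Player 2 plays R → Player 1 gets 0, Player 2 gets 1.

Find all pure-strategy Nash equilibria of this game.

(Top, L): Player 2 can switch to M (-8 → 5). Not NE.
(Top, M): Player 1 can switch to Middle (-7 → -3). Not NE.
(Top, R): Player 2 can switch to L (-9 → -8). Not NE.
(Middle, L): Player 1 can switch to Top (-9 → -4). Not NE.
(Middle, M): Player 1 can switch to Bottom (-3 → 2). Not NE.
(Middle, R): Player 1 can switch to Top (-5 → 4). Not NE.
(Bottom, L): Player 1 can switch to Top (-7 → -4). Not NE.
(Bottom, M): Player 2 can switch to L (-1 → 4). Not NE.
(Bottom, R): Player 1 can switch to Top (0 → 4). Not NE.

There is no pure-strategy Nash equilibrium.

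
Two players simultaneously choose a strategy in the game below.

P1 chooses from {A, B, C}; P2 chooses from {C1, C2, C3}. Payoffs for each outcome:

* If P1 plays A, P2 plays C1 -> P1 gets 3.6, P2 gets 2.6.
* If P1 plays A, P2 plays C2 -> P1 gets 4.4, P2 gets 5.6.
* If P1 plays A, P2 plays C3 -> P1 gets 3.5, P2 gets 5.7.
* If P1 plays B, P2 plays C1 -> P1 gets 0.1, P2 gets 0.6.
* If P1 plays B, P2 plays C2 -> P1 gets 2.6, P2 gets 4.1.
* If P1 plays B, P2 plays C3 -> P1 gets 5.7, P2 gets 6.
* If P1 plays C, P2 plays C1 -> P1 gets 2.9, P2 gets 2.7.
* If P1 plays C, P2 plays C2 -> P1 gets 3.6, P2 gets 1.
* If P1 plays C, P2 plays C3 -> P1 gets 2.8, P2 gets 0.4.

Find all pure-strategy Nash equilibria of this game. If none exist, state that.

(B, C3)

For each strategy profile, look for a profitable unilateral deviation.
(A, C1): P2 can switch to C2 (2.6 → 5.6). Not NE.
(A, C2): P2 can switch to C3 (5.6 → 5.7). Not NE.
(A, C3): P1 can switch to B (3.5 → 5.7). Not NE.
(B, C1): P1 can switch to A (0.1 → 3.6). Not NE.
(B, C2): P1 can switch to A (2.6 → 4.4). Not NE.
(B, C3): P1 gets 5.7, best alternative 3.5; P2 gets 6, best alternative 4.1. No profitable deviation — NE.
(C, C1): P1 can switch to A (2.9 → 3.6). Not NE.
(The remaining 2 profiles each have a profitable deviation by the same check.)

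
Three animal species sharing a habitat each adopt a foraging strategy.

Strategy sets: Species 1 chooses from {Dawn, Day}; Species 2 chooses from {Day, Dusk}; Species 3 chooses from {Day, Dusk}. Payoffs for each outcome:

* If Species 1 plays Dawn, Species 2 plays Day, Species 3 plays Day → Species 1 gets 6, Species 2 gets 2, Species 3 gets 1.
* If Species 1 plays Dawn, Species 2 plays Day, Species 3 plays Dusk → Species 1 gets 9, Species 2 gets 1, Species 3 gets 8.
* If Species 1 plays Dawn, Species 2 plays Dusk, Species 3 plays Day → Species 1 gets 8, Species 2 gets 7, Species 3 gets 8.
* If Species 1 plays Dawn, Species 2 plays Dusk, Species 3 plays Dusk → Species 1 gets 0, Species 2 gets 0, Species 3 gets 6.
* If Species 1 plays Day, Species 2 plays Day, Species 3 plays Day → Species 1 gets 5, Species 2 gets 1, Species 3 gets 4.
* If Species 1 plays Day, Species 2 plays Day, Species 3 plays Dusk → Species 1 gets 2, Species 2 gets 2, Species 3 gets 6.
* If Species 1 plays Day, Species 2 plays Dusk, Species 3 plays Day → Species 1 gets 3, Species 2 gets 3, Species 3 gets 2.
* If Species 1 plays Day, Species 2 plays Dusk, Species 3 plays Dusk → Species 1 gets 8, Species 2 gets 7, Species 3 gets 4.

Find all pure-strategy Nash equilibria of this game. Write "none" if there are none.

(Dawn, Day, Day): Species 2 can switch to Dusk (2 → 7). Not NE.
(Dawn, Day, Dusk): Species 1 gets 9, best alternative 2; Species 2 gets 1, best alternative 0; Species 3 gets 8, best alternative 1. No profitable deviation — NE.
(Dawn, Dusk, Day): Species 1 gets 8, best alternative 3; Species 2 gets 7, best alternative 2; Species 3 gets 8, best alternative 6. No profitable deviation — NE.
(Dawn, Dusk, Dusk): Species 1 can switch to Day (0 → 8). Not NE.
(Day, Day, Day): Species 1 can switch to Dawn (5 → 6). Not NE.
(Day, Day, Dusk): Species 1 can switch to Dawn (2 → 9). Not NE.
(Day, Dusk, Day): Species 1 can switch to Dawn (3 → 8). Not NE.
(Day, Dusk, Dusk): Species 1 gets 8, best alternative 0; Species 2 gets 7, best alternative 2; Species 3 gets 4, best alternative 2. No profitable deviation — NE.

(Dawn, Day, Dusk); (Dawn, Dusk, Day); (Day, Dusk, Dusk)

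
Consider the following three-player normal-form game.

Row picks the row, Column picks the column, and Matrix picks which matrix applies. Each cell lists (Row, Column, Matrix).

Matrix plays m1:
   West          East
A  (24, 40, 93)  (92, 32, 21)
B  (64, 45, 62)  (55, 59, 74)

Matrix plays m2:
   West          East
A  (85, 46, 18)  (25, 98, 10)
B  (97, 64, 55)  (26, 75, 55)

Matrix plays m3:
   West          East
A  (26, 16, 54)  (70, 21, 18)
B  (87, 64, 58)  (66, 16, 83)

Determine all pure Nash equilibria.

none

For each strategy profile, look for a profitable unilateral deviation.
(A, West, m1): Row can switch to B (24 → 64). Not NE.
(A, West, m2): Row can switch to B (85 → 97). Not NE.
(A, West, m3): Row can switch to B (26 → 87). Not NE.
(A, East, m1): Column can switch to West (32 → 40). Not NE.
(A, East, m2): Row can switch to B (25 → 26). Not NE.
(A, East, m3): Matrix can switch to m1 (18 → 21). Not NE.
(B, West, m1): Column can switch to East (45 → 59). Not NE.
(B, West, m2): Column can switch to East (64 → 75). Not NE.
(B, West, m3): Matrix can switch to m1 (58 → 62). Not NE.
(B, East, m1): Row can switch to A (55 → 92). Not NE.
(The remaining 2 profiles each have a profitable deviation by the same check.)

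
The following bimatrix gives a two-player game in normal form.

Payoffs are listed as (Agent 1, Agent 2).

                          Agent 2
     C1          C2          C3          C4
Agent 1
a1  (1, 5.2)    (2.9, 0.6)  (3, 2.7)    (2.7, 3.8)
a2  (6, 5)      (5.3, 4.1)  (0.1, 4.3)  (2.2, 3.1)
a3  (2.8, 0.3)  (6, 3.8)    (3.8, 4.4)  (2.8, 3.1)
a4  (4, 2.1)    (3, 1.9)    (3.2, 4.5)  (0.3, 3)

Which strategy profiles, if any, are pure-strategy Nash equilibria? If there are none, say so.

Agent 1 against C1: payoffs 1, 6, 2.8, 4 → best response a2.
Agent 1 against C2: payoffs 2.9, 5.3, 6, 3 → best response a3.
Agent 1 against C3: payoffs 3, 0.1, 3.8, 3.2 → best response a3.
Agent 1 against C4: payoffs 2.7, 2.2, 2.8, 0.3 → best response a3.
Agent 2 against a1: payoffs 5.2, 0.6, 2.7, 3.8 → best response C1.
Agent 2 against a2: payoffs 5, 4.1, 4.3, 3.1 → best response C1.
Agent 2 against a3: payoffs 0.3, 3.8, 4.4, 3.1 → best response C3.
Agent 2 against a4: payoffs 2.1, 1.9, 4.5, 3 → best response C3.
Mutual best responses: (a2, C1); (a3, C3).

The pure Nash equilibria are (a2, C1) and (a3, C3).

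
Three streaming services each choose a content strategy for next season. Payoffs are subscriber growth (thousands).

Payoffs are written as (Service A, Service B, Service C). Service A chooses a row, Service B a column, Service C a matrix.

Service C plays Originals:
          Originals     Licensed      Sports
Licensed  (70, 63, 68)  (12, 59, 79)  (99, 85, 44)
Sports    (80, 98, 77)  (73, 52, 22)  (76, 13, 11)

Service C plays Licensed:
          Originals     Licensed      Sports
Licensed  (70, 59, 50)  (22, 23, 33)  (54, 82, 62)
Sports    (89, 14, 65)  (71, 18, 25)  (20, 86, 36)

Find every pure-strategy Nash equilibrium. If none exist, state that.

The pure Nash equilibria are (Licensed, Sports, Licensed) and (Sports, Originals, Originals).

(Licensed, Originals, Originals): Service A can switch to Sports (70 → 80). Not NE.
(Licensed, Originals, Licensed): Service A can switch to Sports (70 → 89). Not NE.
(Licensed, Licensed, Originals): Service A can switch to Sports (12 → 73). Not NE.
(Licensed, Licensed, Licensed): Service A can switch to Sports (22 → 71). Not NE.
(Licensed, Sports, Originals): Service C can switch to Licensed (44 → 62). Not NE.
(Licensed, Sports, Licensed): Service A gets 54, best alternative 20; Service B gets 82, best alternative 59; Service C gets 62, best alternative 44. No profitable deviation — NE.
(Sports, Originals, Originals): Service A gets 80, best alternative 70; Service B gets 98, best alternative 52; Service C gets 77, best alternative 65. No profitable deviation — NE.
(Sports, Originals, Licensed): Service B can switch to Licensed (14 → 18). Not NE.
(The remaining 4 profiles each have a profitable deviation by the same check.)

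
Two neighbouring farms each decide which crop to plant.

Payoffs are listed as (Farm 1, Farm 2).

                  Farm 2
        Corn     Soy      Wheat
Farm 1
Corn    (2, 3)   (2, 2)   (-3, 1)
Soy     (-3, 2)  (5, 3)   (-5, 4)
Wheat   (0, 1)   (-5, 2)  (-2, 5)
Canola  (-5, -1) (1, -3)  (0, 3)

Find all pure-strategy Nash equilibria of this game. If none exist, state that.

The pure Nash equilibria are (Corn, Corn); (Canola, Wheat).

Check each profile: it is a Nash equilibrium iff no player can strictly gain by switching unilaterally.
(Corn, Corn): Farm 1 gets 2, best alternative 0; Farm 2 gets 3, best alternative 2. No profitable deviation — NE.
(Corn, Soy): Farm 1 can switch to Soy (2 → 5). Not NE.
(Corn, Wheat): Farm 1 can switch to Wheat (-3 → -2). Not NE.
(Soy, Corn): Farm 1 can switch to Corn (-3 → 2). Not NE.
(Soy, Soy): Farm 2 can switch to Wheat (3 → 4). Not NE.
(Soy, Wheat): Farm 1 can switch to Corn (-5 → -3). Not NE.
(Wheat, Corn): Farm 1 can switch to Corn (0 → 2). Not NE.
(Wheat, Soy): Farm 1 can switch to Corn (-5 → 2). Not NE.
(Wheat, Wheat): Farm 1 can switch to Canola (-2 → 0). Not NE.
(Canola, Corn): Farm 1 can switch to Corn (-5 → 2). Not NE.
(Canola, Soy): Farm 1 can switch to Corn (1 → 2). Not NE.
(Canola, Wheat): Farm 1 gets 0, best alternative -2; Farm 2 gets 3, best alternative -1. No profitable deviation — NE.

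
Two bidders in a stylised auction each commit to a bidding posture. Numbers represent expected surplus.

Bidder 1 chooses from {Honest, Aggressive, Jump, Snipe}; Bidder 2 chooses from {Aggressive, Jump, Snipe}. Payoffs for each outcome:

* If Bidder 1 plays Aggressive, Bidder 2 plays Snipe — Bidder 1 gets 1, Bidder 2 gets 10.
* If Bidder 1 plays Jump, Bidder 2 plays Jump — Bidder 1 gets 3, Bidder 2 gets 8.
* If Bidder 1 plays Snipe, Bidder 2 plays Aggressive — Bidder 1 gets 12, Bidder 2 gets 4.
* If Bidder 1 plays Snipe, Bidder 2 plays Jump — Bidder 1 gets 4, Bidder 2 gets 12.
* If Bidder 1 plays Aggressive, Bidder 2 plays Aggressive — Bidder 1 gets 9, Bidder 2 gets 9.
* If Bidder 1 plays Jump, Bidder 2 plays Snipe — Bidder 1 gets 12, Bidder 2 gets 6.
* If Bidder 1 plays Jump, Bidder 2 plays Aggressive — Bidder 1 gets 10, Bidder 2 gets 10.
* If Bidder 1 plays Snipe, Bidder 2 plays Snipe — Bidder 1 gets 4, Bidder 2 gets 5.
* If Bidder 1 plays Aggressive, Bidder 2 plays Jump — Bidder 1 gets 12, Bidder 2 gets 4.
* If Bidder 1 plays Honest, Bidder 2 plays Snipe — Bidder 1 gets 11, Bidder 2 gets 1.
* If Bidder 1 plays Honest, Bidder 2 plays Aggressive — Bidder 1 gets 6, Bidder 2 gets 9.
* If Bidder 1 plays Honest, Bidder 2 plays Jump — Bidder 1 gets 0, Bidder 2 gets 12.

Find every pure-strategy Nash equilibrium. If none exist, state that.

For each player, find the best response to each opponent profile; mutual best responses are the pure NE.
Bidder 1 against Aggressive: payoffs 6, 9, 10, 12 → best response Snipe.
Bidder 1 against Jump: payoffs 0, 12, 3, 4 → best response Aggressive.
Bidder 1 against Snipe: payoffs 11, 1, 12, 4 → best response Jump.
Bidder 2 against Honest: payoffs 9, 12, 1 → best response Jump.
Bidder 2 against Aggressive: payoffs 9, 4, 10 → best response Snipe.
Bidder 2 against Jump: payoffs 10, 8, 6 → best response Aggressive.
Bidder 2 against Snipe: payoffs 4, 12, 5 → best response Jump.
No profile is a mutual best response for all players.

No pure-strategy Nash equilibrium.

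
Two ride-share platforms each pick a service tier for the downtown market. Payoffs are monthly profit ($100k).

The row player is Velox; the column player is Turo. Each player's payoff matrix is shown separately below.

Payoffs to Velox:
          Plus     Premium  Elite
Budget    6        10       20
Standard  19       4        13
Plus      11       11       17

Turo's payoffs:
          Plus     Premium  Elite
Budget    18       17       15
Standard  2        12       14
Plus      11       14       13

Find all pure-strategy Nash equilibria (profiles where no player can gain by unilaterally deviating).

(Plus, Premium)

Velox against Plus: payoffs 6, 19, 11 → best response Standard.
Velox against Premium: payoffs 10, 4, 11 → best response Plus.
Velox against Elite: payoffs 20, 13, 17 → best response Budget.
Turo against Budget: payoffs 18, 17, 15 → best response Plus.
Turo against Standard: payoffs 2, 12, 14 → best response Elite.
Turo against Plus: payoffs 11, 14, 13 → best response Premium.
Mutual best responses: (Plus, Premium).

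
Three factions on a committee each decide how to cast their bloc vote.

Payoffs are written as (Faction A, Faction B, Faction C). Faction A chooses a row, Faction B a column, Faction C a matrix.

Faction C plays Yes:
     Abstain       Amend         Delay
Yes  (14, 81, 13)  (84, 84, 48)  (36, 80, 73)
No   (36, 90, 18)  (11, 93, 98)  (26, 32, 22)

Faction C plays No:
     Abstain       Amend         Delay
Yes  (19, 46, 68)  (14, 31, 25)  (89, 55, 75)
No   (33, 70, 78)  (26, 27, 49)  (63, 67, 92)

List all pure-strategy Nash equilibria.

(Yes, Abstain, Yes): Faction A can switch to No (14 → 36). Not NE.
(Yes, Abstain, No): Faction A can switch to No (19 → 33). Not NE.
(Yes, Amend, Yes): Faction A gets 84, best alternative 11; Faction B gets 84, best alternative 81; Faction C gets 48, best alternative 25. No profitable deviation — NE.
(Yes, Amend, No): Faction A can switch to No (14 → 26). Not NE.
(Yes, Delay, Yes): Faction B can switch to Abstain (80 → 81). Not NE.
(Yes, Delay, No): Faction A gets 89, best alternative 63; Faction B gets 55, best alternative 46; Faction C gets 75, best alternative 73. No profitable deviation — NE.
(No, Abstain, Yes): Faction B can switch to Amend (90 → 93). Not NE.
(No, Abstain, No): Faction A gets 33, best alternative 19; Faction B gets 70, best alternative 67; Faction C gets 78, best alternative 18. No profitable deviation — NE.
(No, Amend, Yes): Faction A can switch to Yes (11 → 84). Not NE.
(No, Amend, No): Faction B can switch to Abstain (27 → 70). Not NE.
(No, Delay, Yes): Faction A can switch to Yes (26 → 36). Not NE.
(No, Delay, No): Faction A can switch to Yes (63 → 89). Not NE.

The pure Nash equilibria are (Yes, Amend, Yes), (Yes, Delay, No), (No, Abstain, No).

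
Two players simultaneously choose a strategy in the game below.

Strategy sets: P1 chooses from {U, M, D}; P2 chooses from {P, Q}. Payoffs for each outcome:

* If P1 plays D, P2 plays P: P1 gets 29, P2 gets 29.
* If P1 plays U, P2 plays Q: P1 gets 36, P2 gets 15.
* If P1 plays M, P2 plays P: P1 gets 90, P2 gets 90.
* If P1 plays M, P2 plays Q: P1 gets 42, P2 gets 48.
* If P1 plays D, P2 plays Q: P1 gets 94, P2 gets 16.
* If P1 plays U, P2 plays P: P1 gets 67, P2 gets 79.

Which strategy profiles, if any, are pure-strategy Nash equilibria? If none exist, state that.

P1 against P: payoffs 67, 90, 29 → best response M.
P1 against Q: payoffs 36, 42, 94 → best response D.
P2 against U: payoffs 79, 15 → best response P.
P2 against M: payoffs 90, 48 → best response P.
P2 against D: payoffs 29, 16 → best response P.
Mutual best responses: (M, P).

The unique pure-strategy Nash equilibrium is (M, P).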